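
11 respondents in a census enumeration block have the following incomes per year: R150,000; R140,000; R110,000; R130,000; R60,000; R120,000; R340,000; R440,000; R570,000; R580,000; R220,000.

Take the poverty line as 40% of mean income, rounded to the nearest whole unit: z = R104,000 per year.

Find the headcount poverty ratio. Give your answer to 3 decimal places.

1 of the 11 respondents have income below R104,000.
H = 1/11 = 0.091.

0.091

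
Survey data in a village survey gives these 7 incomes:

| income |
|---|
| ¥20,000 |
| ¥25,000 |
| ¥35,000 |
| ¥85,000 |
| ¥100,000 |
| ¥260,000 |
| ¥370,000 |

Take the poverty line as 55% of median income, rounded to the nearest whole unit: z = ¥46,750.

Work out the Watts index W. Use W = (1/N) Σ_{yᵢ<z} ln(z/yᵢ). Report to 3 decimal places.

0.252

Below z: ¥20,000, ¥25,000, ¥35,000 (q = 3 of N = 7).
ln(z/y) terms: ln(46750/20000) = 0.8491; ln(46750/25000) = 0.6259; ln(46750/35000) = 0.2895.
W = 1.764487 / 7 = 0.252.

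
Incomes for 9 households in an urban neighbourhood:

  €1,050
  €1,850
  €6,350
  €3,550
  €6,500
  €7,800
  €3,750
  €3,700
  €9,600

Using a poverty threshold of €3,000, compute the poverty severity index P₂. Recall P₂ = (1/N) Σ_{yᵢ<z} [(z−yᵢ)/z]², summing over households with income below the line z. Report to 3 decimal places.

0.063

Incomes under z: €1,050, €1,850 (q = 2 of N = 9).
Shortfall ratios: (3000−1050)/3000 = 0.6500; (3000−1850)/3000 = 0.3833.
Squared: 0.4225; 0.1469.
Sum = 0.569444; P₂ = 0.569444 / 9 = 0.063.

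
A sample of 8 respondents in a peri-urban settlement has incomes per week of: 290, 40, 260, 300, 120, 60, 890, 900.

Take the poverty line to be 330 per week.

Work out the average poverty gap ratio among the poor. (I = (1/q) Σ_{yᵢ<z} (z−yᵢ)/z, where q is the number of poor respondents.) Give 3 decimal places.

Incomes under z: 40, 60, 120, 260, 290, 300 (q = 6 of N = 8).
Shortfall ratios (z−y)/z: 0.8788, 0.8182, 0.6364, 0.2121, 0.1212, 0.0909; sum = 2.757576.
I averages over the q = 6 poor units only: 2.757576 / 6 = 0.460.

0.460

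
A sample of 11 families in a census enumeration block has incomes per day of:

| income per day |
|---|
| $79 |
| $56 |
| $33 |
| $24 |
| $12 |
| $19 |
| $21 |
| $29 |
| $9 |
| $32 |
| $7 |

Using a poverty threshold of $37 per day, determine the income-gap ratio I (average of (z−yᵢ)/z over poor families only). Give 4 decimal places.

0.4414

Below z: $7, $9, $12, $19, $21, $24, $29, $32, $33 (q = 9 of N = 11).
Relative gaps: 0.8108, 0.7568, 0.6757, 0.4865, 0.4324, 0.3514, 0.2162, 0.1351, 0.1081; sum = 3.972973.
I averages over the q = 9 poor units only: 3.972973 / 9 = 0.4414.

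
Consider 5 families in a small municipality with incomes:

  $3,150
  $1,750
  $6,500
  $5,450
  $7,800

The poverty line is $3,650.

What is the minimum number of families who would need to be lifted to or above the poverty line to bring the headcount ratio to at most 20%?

2 of the 5 families are poor, so H = 2/5 = 0.400.
A headcount ratio of at most 20% allows at most ⌊0.20 × 5⌋ = 1 poor families.
So at least 2 − 1 = 1 must be lifted.

1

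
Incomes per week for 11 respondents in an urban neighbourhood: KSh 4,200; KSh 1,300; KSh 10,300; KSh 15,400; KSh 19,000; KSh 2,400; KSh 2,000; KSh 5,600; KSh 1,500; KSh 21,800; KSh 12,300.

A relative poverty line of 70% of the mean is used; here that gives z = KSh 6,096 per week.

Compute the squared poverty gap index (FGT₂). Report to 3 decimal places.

Poor units: KSh 1,300, KSh 1,500, KSh 2,000, KSh 2,400, KSh 4,200, KSh 5,600 (q = 6 of N = 11).
Relative gaps: (6096−1300)/6096 = 0.7867; (6096−1500)/6096 = 0.7539; (6096−2000)/6096 = 0.6719; (6096−2400)/6096 = 0.6063; (6096−4200)/6096 = 0.3110; (6096−5600)/6096 = 0.0814.
Squared: 0.6190; 0.5684; 0.4515; 0.3676; 0.0967; 0.0066.
Sum = 2.109815; P₂ = 2.109815 / 11 = 0.192.

0.192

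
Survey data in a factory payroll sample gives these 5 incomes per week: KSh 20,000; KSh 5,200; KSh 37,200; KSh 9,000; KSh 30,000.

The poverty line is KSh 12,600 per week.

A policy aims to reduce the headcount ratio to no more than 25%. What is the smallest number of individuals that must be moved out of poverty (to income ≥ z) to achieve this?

2 of the 5 individuals are poor, so H = 2/5 = 0.400.
A headcount ratio of at most 25% allows at most ⌊0.25 × 5⌋ = 1 poor individuals.
So at least 2 − 1 = 1 must be lifted.

1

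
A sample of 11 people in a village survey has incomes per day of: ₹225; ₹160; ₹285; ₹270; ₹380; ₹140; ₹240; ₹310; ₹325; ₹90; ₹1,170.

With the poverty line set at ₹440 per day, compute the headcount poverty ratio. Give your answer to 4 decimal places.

10 of the 11 people have income below ₹440.
H = 10/11 = 0.9091.

0.9091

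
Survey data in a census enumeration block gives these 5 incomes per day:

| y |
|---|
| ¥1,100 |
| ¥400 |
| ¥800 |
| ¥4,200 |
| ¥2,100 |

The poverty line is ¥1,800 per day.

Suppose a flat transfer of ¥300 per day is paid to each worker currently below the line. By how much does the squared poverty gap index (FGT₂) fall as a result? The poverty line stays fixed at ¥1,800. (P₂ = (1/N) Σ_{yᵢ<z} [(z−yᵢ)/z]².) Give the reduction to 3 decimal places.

Before: below the line — ¥400, ¥800, ¥1,100; squared poverty gap index (FGT₂) = 0.21296.
After the ¥300 transfer: below the line — ¥700, ¥1,100, ¥1,400; squared poverty gap index (FGT₂) = 0.11481.
Reduction = 0.21296 − 0.11481 = 0.098.

0.098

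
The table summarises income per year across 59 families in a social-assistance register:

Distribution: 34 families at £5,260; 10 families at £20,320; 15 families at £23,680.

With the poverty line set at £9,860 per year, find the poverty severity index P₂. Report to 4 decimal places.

Poor units: 34×£5,260 (q = 34 of N = 59).
Gap ratios (z−y)/z: (9860−5260)/9860 = 0.4665 (×34).
Squared: 0.2177 (×34).
Sum = 7.400154; P₂ = 7.400154 / 59 = 0.1254.

0.1254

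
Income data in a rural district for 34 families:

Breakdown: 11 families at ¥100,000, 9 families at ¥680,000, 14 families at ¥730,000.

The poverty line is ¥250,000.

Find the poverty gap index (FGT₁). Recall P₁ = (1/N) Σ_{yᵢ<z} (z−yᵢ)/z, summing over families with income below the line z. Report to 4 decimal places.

0.1941

Incomes under z: 11×¥100,000 (q = 11 of N = 34).
Shortfall ratios: (250000−100000)/250000 = 0.6000 (×11).
Sum of shortfalls = 6.600000; P₁ averages over all N: 6.600000 / 34 = 0.1941.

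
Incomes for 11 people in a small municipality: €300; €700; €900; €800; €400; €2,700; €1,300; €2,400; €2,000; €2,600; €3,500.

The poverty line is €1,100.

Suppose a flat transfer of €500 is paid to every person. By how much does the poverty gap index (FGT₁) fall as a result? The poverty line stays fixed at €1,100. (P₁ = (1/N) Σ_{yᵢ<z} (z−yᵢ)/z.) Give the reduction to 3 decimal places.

0.157

Before: below the line — €300, €400, €700, €800, €900; poverty gap index (FGT₁) = 0.19835.
After the €500 transfer: below the line — €800, €900; poverty gap index (FGT₁) = 0.04132.
Reduction = 0.19835 − 0.04132 = 0.157.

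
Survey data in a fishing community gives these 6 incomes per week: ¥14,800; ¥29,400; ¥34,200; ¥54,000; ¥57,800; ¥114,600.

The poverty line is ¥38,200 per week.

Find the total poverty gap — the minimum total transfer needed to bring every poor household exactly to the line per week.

¥36,200

Incomes under z: ¥14,800, ¥29,400, ¥34,200 (q = 3 of N = 6).
Individual gaps: 38200−14800 = 23400; 38200−29400 = 8800; 38200−34200 = 4000.
Aggregate gap = ¥36,200.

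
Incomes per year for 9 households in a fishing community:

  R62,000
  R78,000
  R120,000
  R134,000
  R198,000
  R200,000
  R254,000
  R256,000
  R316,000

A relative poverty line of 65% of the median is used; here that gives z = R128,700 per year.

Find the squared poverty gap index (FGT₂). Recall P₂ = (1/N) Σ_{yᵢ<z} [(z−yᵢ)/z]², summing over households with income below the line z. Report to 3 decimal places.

Poor units: R62,000, R78,000, R120,000 (q = 3 of N = 9).
Normalized shortfalls: (128700−62000)/128700 = 0.5183; (128700−78000)/128700 = 0.3939; (128700−120000)/128700 = 0.0676.
Squared: 0.2686; 0.1552; 0.0046.
Sum = 0.428351; P₂ = 0.428351 / 9 = 0.048.

0.048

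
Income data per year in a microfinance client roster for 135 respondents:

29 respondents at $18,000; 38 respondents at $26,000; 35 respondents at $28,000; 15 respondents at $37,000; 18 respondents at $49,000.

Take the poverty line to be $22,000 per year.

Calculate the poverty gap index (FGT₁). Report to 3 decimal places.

0.039

Poor units: 29×$18,000 (q = 29 of N = 135).
Shortfall ratios: (22000−18000)/22000 = 0.1818 (×29).
Σ = 5.272727. Dividing by the full population N = 135 gives P₁ = 0.039.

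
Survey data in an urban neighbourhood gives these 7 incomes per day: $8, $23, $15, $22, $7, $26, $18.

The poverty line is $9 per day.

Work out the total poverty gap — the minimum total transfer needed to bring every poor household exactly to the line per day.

Poor units: $7, $8 (q = 2 of N = 7).
Individual gaps: 9−7 = 2; 9−8 = 1.
Aggregate gap = $3.

$3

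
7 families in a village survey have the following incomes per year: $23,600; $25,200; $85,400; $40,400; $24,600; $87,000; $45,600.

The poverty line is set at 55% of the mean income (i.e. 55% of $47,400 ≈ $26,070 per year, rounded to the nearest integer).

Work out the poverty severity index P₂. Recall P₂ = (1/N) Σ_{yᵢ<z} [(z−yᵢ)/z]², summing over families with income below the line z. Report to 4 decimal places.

Poor units: $23,600, $24,600, $25,200 (q = 3 of N = 7).
Gap ratios (z−y)/z: (26070−23600)/26070 = 0.0947; (26070−24600)/26070 = 0.0564; (26070−25200)/26070 = 0.0334.
Squared: 0.0090; 0.0032; 0.0011.
Sum = 0.013270; P₂ = 0.013270 / 7 = 0.0019.

0.0019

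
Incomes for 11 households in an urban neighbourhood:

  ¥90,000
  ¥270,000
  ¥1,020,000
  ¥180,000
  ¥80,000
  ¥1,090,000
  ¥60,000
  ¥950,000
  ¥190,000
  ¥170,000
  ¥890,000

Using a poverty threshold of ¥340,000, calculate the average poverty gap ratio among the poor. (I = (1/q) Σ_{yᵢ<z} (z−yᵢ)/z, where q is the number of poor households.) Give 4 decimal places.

Below z: ¥60,000, ¥80,000, ¥90,000, ¥170,000, ¥180,000, ¥190,000, ¥270,000 (q = 7 of N = 11).
Relative gaps: 0.8235, 0.7647, 0.7353, 0.5000, 0.4706, 0.4412, 0.2059; sum = 3.941176.
The income-gap ratio divides by q (the poor only): 3.941176 / 7 = 0.5630.

0.5630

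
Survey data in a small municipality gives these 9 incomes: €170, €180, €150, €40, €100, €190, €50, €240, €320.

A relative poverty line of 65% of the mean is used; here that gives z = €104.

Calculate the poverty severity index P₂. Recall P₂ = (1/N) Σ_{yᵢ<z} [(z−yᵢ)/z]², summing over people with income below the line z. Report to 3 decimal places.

Below z: €40, €50, €100 (q = 3 of N = 9).
Gap ratios (z−y)/z: (104−40)/104 = 0.6154; (104−50)/104 = 0.5192; (104−100)/104 = 0.0385.
Squared: 0.3787; 0.2696; 0.0015.
Sum = 0.649778; P₂ = 0.649778 / 9 = 0.072.

0.072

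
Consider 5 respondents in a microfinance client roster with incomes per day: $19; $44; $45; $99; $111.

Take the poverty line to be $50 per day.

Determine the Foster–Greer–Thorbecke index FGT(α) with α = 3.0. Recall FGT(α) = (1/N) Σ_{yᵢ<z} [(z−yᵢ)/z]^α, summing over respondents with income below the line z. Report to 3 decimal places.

0.048

Incomes under z: $19, $44, $45 (q = 3 of N = 5).
Normalized shortfalls: (50−19)/50 = 0.6200; (50−44)/50 = 0.1200; (50−45)/50 = 0.1000.
Raised to α = 3.0: 0.23833; 0.00173; 0.00100.
Sum = 0.241056; FGT(3.0) = 0.241056 / 5 = 0.048.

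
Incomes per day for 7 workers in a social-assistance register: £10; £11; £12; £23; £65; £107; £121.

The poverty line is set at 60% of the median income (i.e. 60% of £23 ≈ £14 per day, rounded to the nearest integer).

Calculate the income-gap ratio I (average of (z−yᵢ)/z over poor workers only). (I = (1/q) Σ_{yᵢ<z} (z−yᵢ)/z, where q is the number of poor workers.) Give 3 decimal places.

0.214

Below the line: £10, £11, £12 (q = 3 of N = 7).
Relative gaps: 0.2857, 0.2143, 0.1429; sum = 0.642857.
The income-gap ratio divides by q (the poor only): 0.642857 / 3 = 0.214.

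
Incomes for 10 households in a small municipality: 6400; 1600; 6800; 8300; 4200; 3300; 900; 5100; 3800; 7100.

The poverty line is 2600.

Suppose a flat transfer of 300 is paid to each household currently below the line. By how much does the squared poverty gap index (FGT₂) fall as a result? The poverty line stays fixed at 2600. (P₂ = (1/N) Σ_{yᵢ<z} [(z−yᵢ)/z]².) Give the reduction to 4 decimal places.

0.0213

Before: below the line — 900, 1600; squared poverty gap index (FGT₂) = 0.057544.
After the 300 transfer: below the line — 1200, 1900; squared poverty gap index (FGT₂) = 0.036243.
Reduction = 0.057544 − 0.036243 = 0.0213.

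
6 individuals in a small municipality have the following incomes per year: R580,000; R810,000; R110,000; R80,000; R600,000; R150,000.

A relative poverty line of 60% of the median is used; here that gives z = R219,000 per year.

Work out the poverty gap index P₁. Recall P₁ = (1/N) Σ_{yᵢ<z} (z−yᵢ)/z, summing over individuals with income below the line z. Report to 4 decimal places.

Below the line: R80,000, R110,000, R150,000 (q = 3 of N = 6).
Relative gaps: (219000−80000)/219000 = 0.6347; (219000−110000)/219000 = 0.4977; (219000−150000)/219000 = 0.3151.
Sum of shortfalls = 1.447489; P₁ averages over all N: 1.447489 / 6 = 0.2412.

0.2412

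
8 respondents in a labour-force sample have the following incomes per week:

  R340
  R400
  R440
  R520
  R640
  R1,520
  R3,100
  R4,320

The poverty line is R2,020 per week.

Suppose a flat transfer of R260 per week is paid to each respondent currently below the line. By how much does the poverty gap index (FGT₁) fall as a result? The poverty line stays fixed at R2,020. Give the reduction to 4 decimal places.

0.0965

Before: below the line — R340, R400, R440, R520, R640, R1,520; poverty gap index (FGT₁) = 0.511139.
After the R260 transfer: below the line — R600, R660, R700, R780, R900, R1,780; poverty gap index (FGT₁) = 0.414604.
Reduction = 0.511139 − 0.414604 = 0.0965.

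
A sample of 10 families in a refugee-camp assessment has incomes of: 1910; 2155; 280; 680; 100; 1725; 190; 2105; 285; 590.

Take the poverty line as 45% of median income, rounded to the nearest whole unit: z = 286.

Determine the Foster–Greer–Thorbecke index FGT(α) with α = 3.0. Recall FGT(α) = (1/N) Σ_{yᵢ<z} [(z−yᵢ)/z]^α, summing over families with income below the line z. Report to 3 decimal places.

Below the line: 100, 190, 280, 285 (q = 4 of N = 10).
Shortfall ratios: (286−100)/286 = 0.6503; (286−190)/286 = 0.3357; (286−280)/286 = 0.0210; (286−285)/286 = 0.0035.
Raised to α = 3.0: 0.27507; 0.03782; 0.00001; 0.00000.
Sum = 0.312897; FGT(3.0) = 0.312897 / 10 = 0.031.

0.031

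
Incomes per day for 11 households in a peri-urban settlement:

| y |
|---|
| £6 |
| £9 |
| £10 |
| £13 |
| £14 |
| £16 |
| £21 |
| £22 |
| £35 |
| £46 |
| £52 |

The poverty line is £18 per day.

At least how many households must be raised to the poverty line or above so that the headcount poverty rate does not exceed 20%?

Currently q = 6 of N = 11 are below the line (H = 0.545).
A headcount ratio of at most 20% allows at most ⌊0.20 × 11⌋ = 2 poor households.
So at least 6 − 2 = 4 must be lifted.

4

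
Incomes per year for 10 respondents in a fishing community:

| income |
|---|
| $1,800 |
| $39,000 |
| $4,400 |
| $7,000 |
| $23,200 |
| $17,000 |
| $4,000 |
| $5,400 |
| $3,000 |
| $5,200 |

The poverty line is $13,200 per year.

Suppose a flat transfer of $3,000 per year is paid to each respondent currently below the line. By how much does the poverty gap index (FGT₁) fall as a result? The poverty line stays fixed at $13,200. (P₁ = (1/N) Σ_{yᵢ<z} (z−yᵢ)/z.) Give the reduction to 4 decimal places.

Before: below the line — $1,800, $3,000, $4,000, $4,400, $5,200, $5,400, $7,000; poverty gap index (FGT₁) = 0.466667.
After the $3,000 transfer: below the line — $4,800, $6,000, $7,000, $7,400, $8,200, $8,400, $10,000; poverty gap index (FGT₁) = 0.307576.
Reduction = 0.466667 − 0.307576 = 0.1591.

0.1591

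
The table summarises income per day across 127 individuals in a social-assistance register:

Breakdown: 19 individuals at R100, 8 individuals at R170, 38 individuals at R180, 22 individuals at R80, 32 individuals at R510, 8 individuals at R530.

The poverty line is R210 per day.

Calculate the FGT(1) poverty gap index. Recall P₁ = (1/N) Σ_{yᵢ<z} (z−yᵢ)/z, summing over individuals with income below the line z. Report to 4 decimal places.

Poor units: 22×R80, 19×R100, 8×R170, 38×R180 (q = 87 of N = 127).
Gap ratios (z−y)/z: (210−80)/210 = 0.6190 (×22); (210−100)/210 = 0.5238 (×19); (210−170)/210 = 0.1905 (×8); (210−180)/210 = 0.1429 (×38).
Σ = 30.523810. Dividing by the full population N = 127 gives P₁ = 0.2403.

0.2403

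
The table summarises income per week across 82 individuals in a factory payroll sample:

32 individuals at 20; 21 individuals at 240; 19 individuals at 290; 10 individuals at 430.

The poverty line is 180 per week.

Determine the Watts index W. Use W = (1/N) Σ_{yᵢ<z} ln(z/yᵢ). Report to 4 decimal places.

0.8575

Below z: 32×20 (q = 32 of N = 82).
Log gaps: ln(180/20) = 2.1972 (×32).
W = 70.311186 / 82 = 0.8575.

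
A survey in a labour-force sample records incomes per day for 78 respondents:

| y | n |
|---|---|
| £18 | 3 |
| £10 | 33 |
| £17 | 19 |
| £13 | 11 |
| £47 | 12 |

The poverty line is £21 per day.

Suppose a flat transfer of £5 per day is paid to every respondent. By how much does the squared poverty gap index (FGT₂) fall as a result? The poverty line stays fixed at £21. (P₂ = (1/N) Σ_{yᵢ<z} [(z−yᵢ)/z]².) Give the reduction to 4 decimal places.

Before: below the line — 33×£10, 11×£13, 19×£17, 3×£18; squared poverty gap index (FGT₂) = 0.146171.
After the £5 transfer: below the line — 33×£15, 11×£18; squared poverty gap index (FGT₂) = 0.037415.
Reduction = 0.146171 − 0.037415 = 0.1088.

0.1088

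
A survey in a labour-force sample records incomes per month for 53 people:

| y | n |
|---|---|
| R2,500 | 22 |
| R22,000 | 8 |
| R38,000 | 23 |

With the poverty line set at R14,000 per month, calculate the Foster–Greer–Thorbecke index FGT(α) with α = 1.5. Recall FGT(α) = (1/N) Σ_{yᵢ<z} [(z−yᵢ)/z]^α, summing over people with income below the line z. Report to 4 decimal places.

0.3090

Below z: 22×R2,500 (q = 22 of N = 53).
Gap ratios (z−y)/z: (14000−2500)/14000 = 0.8214 (×22).
Raised to α = 1.5: 0.74448 (×22).
Sum = 16.378623; FGT(1.5) = 16.378623 / 53 = 0.3090.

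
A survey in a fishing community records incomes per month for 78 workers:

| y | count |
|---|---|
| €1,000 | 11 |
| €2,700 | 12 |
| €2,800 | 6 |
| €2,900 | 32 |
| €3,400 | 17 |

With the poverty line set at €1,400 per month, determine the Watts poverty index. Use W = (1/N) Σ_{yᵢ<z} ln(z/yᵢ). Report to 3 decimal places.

0.047

Incomes under z: 11×€1,000 (q = 11 of N = 78).
ln(z/y) terms: ln(1400/1000) = 0.3365 (×11).
W = 3.701195 / 78 = 0.047.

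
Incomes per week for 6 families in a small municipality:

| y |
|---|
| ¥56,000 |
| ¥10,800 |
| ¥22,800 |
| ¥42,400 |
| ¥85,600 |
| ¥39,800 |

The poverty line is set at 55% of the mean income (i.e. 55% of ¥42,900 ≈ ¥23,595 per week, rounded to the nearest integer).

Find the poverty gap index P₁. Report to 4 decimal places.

Below z: ¥10,800, ¥22,800 (q = 2 of N = 6).
Shortfall ratios: (23595−10800)/23595 = 0.5423; (23595−22800)/23595 = 0.0337.
Σ = 0.575969. Dividing by the full population N = 6 gives P₁ = 0.0960.

0.0960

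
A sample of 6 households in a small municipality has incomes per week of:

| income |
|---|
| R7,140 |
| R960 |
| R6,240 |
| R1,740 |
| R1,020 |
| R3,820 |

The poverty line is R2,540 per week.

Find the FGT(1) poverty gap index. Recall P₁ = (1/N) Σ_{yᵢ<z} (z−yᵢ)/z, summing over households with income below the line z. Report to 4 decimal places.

0.2559

Below z: R960, R1,020, R1,740 (q = 3 of N = 6).
Gap ratios (z−y)/z: (2540−960)/2540 = 0.6220; (2540−1020)/2540 = 0.5984; (2540−1740)/2540 = 0.3150.
Σ = 1.535433. Dividing by the full population N = 6 gives P₁ = 0.2559.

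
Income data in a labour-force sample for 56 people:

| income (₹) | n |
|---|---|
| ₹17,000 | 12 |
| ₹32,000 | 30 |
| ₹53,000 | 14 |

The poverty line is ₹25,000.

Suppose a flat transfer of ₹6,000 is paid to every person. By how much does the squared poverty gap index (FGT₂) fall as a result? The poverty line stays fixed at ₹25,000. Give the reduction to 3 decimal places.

Before: below the line — 12×₹17,000; squared poverty gap index (FGT₂) = 0.02194.
After the ₹6,000 transfer: below the line — 12×₹23,000; squared poverty gap index (FGT₂) = 0.00137.
Reduction = 0.02194 − 0.00137 = 0.021.

0.021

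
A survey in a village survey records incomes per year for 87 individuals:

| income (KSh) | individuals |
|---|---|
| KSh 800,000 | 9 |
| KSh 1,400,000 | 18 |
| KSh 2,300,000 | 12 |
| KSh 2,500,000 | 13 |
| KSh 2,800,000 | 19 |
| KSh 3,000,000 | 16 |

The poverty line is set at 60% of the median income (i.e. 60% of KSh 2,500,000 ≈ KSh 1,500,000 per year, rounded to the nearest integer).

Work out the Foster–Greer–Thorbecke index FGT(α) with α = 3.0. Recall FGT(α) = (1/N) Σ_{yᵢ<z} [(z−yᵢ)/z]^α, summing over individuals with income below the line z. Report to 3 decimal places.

0.011

Incomes under z: 9×KSh 800,000, 18×KSh 1,400,000 (q = 27 of N = 87).
Gap ratios (z−y)/z: (1500000−800000)/1500000 = 0.4667 (×9); (1500000−1400000)/1500000 = 0.0667 (×18).
Raised to α = 3.0: 0.10163 (×9); 0.00030 (×18).
Sum = 0.920000; FGT(3.0) = 0.920000 / 87 = 0.011.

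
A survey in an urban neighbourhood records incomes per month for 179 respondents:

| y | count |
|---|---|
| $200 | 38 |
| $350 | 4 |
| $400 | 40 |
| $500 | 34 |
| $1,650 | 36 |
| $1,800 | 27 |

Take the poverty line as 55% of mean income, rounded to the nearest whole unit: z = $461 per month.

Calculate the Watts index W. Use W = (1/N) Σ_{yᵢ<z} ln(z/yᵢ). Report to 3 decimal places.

0.215

Below z: 38×$200, 4×$350, 40×$400 (q = 82 of N = 179).
ln(z/y) terms: ln(461/200) = 0.8351 (×38); ln(461/350) = 0.2755 (×4); ln(461/400) = 0.1419 (×40).
W = 38.512265 / 179 = 0.215.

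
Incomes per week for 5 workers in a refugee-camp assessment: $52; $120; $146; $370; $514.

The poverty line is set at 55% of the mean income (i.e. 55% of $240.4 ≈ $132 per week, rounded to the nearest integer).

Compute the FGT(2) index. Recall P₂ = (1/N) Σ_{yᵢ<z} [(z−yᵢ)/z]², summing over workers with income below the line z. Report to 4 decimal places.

0.0751

Poor units: $52, $120 (q = 2 of N = 5).
Relative gaps: (132−52)/132 = 0.6061; (132−120)/132 = 0.0909.
Squared: 0.3673; 0.0083.
Sum = 0.375574; P₂ = 0.375574 / 5 = 0.0751.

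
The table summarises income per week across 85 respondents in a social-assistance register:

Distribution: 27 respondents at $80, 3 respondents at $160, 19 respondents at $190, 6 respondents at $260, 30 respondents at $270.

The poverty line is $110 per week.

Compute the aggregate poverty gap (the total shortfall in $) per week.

Below the line: 27×$80 (q = 27 of N = 85).
Individual gaps: 27×(110−80) = 810.
Aggregate gap = $810.

$810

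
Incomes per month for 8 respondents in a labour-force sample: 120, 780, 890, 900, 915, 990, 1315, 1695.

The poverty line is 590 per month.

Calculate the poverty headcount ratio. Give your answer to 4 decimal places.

1 of the 8 respondents have income below 590.
H = 1/8 = 0.1250.

0.1250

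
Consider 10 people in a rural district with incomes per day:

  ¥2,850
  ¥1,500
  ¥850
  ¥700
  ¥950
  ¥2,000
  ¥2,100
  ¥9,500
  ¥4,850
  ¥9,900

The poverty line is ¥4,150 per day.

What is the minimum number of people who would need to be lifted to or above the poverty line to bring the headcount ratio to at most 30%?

Currently q = 7 of N = 10 are below the line (H = 0.700).
A headcount ratio of at most 30% allows at most ⌊0.30 × 10⌋ = 3 poor people.
So at least 7 − 3 = 4 must be lifted.

4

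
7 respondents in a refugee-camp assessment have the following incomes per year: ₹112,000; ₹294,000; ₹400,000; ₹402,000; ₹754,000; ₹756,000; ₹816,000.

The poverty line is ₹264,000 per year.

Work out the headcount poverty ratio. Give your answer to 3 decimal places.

0.143

1 of the 7 respondents have income below ₹264,000.
H = 1/7 = 0.143.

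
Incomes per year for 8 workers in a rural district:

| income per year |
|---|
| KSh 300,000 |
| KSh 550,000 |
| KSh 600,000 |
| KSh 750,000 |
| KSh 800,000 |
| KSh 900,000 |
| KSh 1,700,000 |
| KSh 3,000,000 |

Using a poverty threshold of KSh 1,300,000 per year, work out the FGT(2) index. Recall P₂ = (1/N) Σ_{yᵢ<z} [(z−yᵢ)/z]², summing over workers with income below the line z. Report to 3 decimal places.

0.205

Incomes under z: KSh 300,000, KSh 550,000, KSh 600,000, KSh 750,000, KSh 800,000, KSh 900,000 (q = 6 of N = 8).
Relative gaps: (1300000−300000)/1300000 = 0.7692; (1300000−550000)/1300000 = 0.5769; (1300000−600000)/1300000 = 0.5385; (1300000−750000)/1300000 = 0.4231; (1300000−800000)/1300000 = 0.3846; (1300000−900000)/1300000 = 0.3077.
Squared: 0.5917; 0.3328; 0.2899; 0.1790; 0.1479; 0.0947.
Sum = 1.636095; P₂ = 1.636095 / 8 = 0.205.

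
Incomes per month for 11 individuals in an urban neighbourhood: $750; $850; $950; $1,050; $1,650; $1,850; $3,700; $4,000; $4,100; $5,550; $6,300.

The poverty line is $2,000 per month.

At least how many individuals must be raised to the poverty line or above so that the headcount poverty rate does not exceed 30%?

3

6 of the 11 individuals are poor, so H = 6/11 = 0.545.
A headcount ratio of at most 30% allows at most ⌊0.30 × 11⌋ = 3 poor individuals.
So at least 6 − 3 = 3 must be lifted.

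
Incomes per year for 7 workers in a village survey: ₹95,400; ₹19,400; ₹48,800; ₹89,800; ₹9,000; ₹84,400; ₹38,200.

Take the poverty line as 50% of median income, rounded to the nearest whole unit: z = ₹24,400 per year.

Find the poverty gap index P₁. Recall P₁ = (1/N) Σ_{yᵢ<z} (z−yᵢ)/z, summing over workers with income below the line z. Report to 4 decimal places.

0.1194

Incomes under z: ₹9,000, ₹19,400 (q = 2 of N = 7).
Gap ratios (z−y)/z: (24400−9000)/24400 = 0.6311; (24400−19400)/24400 = 0.2049.
Σ = 0.836066. Dividing by the full population N = 7 gives P₁ = 0.1194.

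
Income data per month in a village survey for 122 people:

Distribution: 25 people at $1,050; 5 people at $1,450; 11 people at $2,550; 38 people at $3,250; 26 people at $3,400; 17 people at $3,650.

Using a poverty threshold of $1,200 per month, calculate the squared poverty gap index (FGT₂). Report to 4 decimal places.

Incomes under z: 25×$1,050 (q = 25 of N = 122).
Relative gaps: (1200−1050)/1200 = 0.1250 (×25).
Squared: 0.0156 (×25).
Sum = 0.390625; P₂ = 0.390625 / 122 = 0.0032.

0.0032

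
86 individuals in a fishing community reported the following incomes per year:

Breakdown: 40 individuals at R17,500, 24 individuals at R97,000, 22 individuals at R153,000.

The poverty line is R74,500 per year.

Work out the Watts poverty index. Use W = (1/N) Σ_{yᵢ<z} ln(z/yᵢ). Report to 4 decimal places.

0.6738

Below the line: 40×R17,500 (q = 40 of N = 86).
Log shortfalls: ln(74500/17500) = 1.4486 (×40).
W = 57.943930 / 86 = 0.6738.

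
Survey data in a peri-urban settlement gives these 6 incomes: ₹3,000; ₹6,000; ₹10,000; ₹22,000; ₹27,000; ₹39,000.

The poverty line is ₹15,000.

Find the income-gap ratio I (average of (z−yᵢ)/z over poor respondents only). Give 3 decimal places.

0.578

Incomes under z: ₹3,000, ₹6,000, ₹10,000 (q = 3 of N = 6).
Shortfall ratios (z−y)/z: 0.8000, 0.6000, 0.3333; sum = 1.733333.
The income-gap ratio divides by q (the poor only): 1.733333 / 3 = 0.578.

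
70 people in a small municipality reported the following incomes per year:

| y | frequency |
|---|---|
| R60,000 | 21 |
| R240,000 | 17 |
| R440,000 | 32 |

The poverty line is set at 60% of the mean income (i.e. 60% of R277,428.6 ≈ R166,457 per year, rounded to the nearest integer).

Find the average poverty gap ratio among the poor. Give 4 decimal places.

Below z: 21×R60,000 (q = 21 of N = 70).
Relative gaps: 0.6395 (×21); sum = 13.430478.
I averages over the q = 21 poor units only: 13.430478 / 21 = 0.6395.

0.6395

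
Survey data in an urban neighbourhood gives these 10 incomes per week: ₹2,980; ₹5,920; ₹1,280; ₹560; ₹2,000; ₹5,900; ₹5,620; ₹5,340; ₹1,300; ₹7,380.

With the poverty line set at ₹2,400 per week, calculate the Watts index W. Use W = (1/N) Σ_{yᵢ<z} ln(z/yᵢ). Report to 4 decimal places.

Poor units: ₹560, ₹1,280, ₹1,300, ₹2,000 (q = 4 of N = 10).
Log gaps: ln(2400/560) = 1.4553; ln(2400/1280) = 0.6286; ln(2400/1300) = 0.6131; ln(2400/2000) = 0.1823.
W = 2.879322 / 10 = 0.2879.

0.2879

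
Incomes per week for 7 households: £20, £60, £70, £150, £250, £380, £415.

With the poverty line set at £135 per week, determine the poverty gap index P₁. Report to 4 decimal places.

0.2698

Below z: £20, £60, £70 (q = 3 of N = 7).
Shortfall ratios: (135−20)/135 = 0.8519; (135−60)/135 = 0.5556; (135−70)/135 = 0.4815.
Sum of shortfalls = 1.888889; P₁ averages over all N: 1.888889 / 7 = 0.2698.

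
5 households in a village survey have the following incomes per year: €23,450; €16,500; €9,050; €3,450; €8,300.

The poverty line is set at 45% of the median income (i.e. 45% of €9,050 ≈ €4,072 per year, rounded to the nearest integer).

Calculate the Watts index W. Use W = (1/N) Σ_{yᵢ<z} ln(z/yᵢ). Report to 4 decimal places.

0.0332

Below z: €3,450 (q = 1 of N = 5).
Log gaps: ln(4072/3450) = 0.1658.
W = 0.165760 / 5 = 0.0332.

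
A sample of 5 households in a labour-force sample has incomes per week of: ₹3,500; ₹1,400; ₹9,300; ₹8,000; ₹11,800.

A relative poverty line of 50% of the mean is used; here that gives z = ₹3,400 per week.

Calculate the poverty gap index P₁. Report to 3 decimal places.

Below z: ₹1,400 (q = 1 of N = 5).
Relative gaps: (3400−1400)/3400 = 0.5882.
Σ = 0.588235. Dividing by the full population N = 5 gives P₁ = 0.118.

0.118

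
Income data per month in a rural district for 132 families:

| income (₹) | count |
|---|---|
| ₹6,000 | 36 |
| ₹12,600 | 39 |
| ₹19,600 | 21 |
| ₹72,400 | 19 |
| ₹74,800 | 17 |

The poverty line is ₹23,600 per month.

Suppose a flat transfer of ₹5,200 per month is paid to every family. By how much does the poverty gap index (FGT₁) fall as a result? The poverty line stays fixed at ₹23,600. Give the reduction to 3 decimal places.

Before: below the line — 36×₹6,000, 39×₹12,600, 21×₹19,600; poverty gap index (FGT₁) = 0.36807.
After the ₹5,200 transfer: below the line — 36×₹11,200, 39×₹17,800; poverty gap index (FGT₁) = 0.21591.
Reduction = 0.36807 − 0.21591 = 0.152.

0.152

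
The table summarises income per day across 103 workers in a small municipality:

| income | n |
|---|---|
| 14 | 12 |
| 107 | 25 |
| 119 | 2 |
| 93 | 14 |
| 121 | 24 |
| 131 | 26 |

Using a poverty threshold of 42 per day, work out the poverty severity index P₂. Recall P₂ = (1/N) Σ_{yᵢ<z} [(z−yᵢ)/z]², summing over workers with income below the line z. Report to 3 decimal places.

0.052

Incomes under z: 12×14 (q = 12 of N = 103).
Shortfall ratios: (42−14)/42 = 0.6667 (×12).
Squared: 0.4444 (×12).
Sum = 5.333333; P₂ = 5.333333 / 103 = 0.052.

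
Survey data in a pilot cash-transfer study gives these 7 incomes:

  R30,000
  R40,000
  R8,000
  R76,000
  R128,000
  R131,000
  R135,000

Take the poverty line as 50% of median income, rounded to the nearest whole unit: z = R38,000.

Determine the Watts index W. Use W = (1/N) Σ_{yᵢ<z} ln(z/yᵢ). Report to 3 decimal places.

Below z: R8,000, R30,000 (q = 2 of N = 7).
ln(z/y) terms: ln(38000/8000) = 1.5581; ln(38000/30000) = 0.2364.
W = 1.794533 / 7 = 0.256.

0.256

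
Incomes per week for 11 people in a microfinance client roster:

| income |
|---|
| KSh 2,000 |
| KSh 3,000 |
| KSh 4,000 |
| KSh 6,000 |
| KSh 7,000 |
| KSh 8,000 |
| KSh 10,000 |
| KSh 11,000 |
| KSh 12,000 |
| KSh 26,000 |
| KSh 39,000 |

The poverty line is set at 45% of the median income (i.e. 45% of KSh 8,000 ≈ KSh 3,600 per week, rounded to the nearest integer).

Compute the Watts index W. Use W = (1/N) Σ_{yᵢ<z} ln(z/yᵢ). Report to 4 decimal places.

0.0700

Below the line: KSh 2,000, KSh 3,000 (q = 2 of N = 11).
ln(z/y) terms: ln(3600/2000) = 0.5878; ln(3600/3000) = 0.1823.
W = 0.770108 / 11 = 0.0700.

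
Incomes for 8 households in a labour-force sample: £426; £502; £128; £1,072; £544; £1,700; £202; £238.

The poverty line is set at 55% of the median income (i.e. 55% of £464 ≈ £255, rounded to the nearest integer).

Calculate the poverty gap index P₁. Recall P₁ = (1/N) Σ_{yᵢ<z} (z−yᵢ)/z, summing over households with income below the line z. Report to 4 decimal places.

Below the line: £128, £202, £238 (q = 3 of N = 8).
Shortfall ratios: (255−128)/255 = 0.4980; (255−202)/255 = 0.2078; (255−238)/255 = 0.0667.
Sum of shortfalls = 0.772549; P₁ averages over all N: 0.772549 / 8 = 0.0966.

0.0966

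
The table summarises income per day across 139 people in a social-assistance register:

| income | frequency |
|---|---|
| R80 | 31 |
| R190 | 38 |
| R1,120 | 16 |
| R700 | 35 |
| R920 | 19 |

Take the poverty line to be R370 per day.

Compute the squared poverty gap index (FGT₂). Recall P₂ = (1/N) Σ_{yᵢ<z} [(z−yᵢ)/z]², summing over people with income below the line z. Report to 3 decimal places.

Below the line: 31×R80, 38×R190 (q = 69 of N = 139).
Normalized shortfalls: (370−80)/370 = 0.7838 (×31); (370−190)/370 = 0.4865 (×38).
Squared: 0.6143 (×31); 0.2367 (×38).
Sum = 28.037253; P₂ = 28.037253 / 139 = 0.202.

0.202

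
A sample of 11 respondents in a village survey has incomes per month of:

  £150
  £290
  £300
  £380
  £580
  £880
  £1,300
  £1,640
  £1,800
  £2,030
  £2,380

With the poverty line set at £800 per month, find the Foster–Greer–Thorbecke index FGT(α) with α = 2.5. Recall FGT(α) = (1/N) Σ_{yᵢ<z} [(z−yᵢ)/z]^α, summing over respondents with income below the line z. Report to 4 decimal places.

Incomes under z: £150, £290, £300, £380, £580 (q = 5 of N = 11).
Relative gaps: (800−150)/800 = 0.8125; (800−290)/800 = 0.6375; (800−300)/800 = 0.6250; (800−380)/800 = 0.5250; (800−580)/800 = 0.2750.
Raised to α = 2.5: 0.59506; 0.32449; 0.30882; 0.19971; 0.03966.
Sum = 1.467730; FGT(2.5) = 1.467730 / 11 = 0.1334.

0.1334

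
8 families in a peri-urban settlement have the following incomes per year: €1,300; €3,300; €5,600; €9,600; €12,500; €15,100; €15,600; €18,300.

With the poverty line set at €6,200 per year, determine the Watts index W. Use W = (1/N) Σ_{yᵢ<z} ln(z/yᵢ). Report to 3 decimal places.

Below the line: €1,300, €3,300, €5,600 (q = 3 of N = 8).
ln(z/y) terms: ln(6200/1300) = 1.5622; ln(6200/3300) = 0.6306; ln(6200/5600) = 0.1018.
W = 2.294595 / 8 = 0.287.

0.287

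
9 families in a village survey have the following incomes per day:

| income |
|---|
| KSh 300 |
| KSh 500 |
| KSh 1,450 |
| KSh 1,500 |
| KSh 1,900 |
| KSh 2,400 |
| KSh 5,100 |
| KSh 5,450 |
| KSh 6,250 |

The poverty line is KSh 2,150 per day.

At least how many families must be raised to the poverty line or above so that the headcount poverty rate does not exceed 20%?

4

5 of the 9 families are poor, so H = 5/9 = 0.556.
A headcount ratio of at most 20% allows at most ⌊0.20 × 9⌋ = 1 poor families.
So at least 5 − 1 = 4 must be lifted.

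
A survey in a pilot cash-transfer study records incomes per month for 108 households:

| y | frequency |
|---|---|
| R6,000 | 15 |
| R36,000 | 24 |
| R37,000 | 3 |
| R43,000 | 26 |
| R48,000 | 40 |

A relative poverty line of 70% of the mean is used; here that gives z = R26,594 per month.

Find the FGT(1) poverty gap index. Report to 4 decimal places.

Below z: 15×R6,000 (q = 15 of N = 108).
Shortfall ratios: (26594−6000)/26594 = 0.7744 (×15).
Sum of shortfalls = 11.615778; P₁ averages over all N: 11.615778 / 108 = 0.1076.

0.1076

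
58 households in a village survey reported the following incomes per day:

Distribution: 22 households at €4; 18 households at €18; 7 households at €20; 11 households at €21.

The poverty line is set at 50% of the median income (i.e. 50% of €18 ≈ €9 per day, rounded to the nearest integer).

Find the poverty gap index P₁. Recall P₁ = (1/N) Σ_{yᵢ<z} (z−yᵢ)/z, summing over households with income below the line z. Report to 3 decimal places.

0.211

Below the line: 22×€4 (q = 22 of N = 58).
Gap ratios (z−y)/z: (9−4)/9 = 0.5556 (×22).
Sum of shortfalls = 12.222222; P₁ averages over all N: 12.222222 / 58 = 0.211.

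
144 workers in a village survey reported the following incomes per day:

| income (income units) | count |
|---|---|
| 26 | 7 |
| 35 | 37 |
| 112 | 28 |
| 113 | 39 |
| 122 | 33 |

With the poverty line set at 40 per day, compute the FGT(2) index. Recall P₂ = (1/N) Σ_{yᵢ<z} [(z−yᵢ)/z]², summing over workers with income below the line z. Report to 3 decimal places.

0.010

Below z: 7×26, 37×35 (q = 44 of N = 144).
Relative gaps: (40−26)/40 = 0.3500 (×7); (40−35)/40 = 0.1250 (×37).
Squared: 0.1225 (×7); 0.0156 (×37).
Sum = 1.435625; P₂ = 1.435625 / 144 = 0.010.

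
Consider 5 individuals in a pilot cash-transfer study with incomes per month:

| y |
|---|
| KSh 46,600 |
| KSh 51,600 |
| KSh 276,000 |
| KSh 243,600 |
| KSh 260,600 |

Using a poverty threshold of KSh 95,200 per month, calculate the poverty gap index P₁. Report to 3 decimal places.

0.194

Below z: KSh 46,600, KSh 51,600 (q = 2 of N = 5).
Relative gaps: (95200−46600)/95200 = 0.5105; (95200−51600)/95200 = 0.4580.
Sum of shortfalls = 0.968487; P₁ averages over all N: 0.968487 / 5 = 0.194.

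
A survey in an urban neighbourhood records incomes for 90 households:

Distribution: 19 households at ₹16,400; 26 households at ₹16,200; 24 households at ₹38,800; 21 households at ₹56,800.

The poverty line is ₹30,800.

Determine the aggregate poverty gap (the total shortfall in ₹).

₹653,200

Below the line: 26×₹16,200, 19×₹16,400 (q = 45 of N = 90).
Individual gaps: 26×(30800−16200) = 379600; 19×(30800−16400) = 273600.
Aggregate gap = ₹653,200.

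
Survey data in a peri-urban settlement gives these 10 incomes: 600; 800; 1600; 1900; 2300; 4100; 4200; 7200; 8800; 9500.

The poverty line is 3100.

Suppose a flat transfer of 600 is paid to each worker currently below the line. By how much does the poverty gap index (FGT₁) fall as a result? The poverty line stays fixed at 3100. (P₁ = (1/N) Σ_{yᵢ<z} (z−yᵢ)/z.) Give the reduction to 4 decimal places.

0.0968

Before: below the line — 600, 800, 1600, 1900, 2300; poverty gap index (FGT₁) = 0.267742.
After the 600 transfer: below the line — 1200, 1400, 2200, 2500, 2900; poverty gap index (FGT₁) = 0.170968.
Reduction = 0.267742 − 0.170968 = 0.0968.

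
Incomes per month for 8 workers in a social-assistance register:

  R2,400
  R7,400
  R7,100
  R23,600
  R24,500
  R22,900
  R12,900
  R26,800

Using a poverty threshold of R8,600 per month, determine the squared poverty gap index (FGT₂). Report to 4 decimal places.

Below z: R2,400, R7,100, R7,400 (q = 3 of N = 8).
Relative gaps: (8600−2400)/8600 = 0.7209; (8600−7100)/8600 = 0.1744; (8600−7400)/8600 = 0.1395.
Squared: 0.5197; 0.0304; 0.0195.
Sum = 0.569632; P₂ = 0.569632 / 8 = 0.0712.

0.0712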